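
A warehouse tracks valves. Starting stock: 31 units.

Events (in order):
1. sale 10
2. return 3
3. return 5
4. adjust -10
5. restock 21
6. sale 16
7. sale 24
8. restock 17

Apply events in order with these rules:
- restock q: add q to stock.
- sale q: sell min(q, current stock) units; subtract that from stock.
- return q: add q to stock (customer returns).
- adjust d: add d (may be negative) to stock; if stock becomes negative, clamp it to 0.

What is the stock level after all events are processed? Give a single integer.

Answer: 17

Derivation:
Processing events:
Start: stock = 31
  Event 1 (sale 10): sell min(10,31)=10. stock: 31 - 10 = 21. total_sold = 10
  Event 2 (return 3): 21 + 3 = 24
  Event 3 (return 5): 24 + 5 = 29
  Event 4 (adjust -10): 29 + -10 = 19
  Event 5 (restock 21): 19 + 21 = 40
  Event 6 (sale 16): sell min(16,40)=16. stock: 40 - 16 = 24. total_sold = 26
  Event 7 (sale 24): sell min(24,24)=24. stock: 24 - 24 = 0. total_sold = 50
  Event 8 (restock 17): 0 + 17 = 17
Final: stock = 17, total_sold = 50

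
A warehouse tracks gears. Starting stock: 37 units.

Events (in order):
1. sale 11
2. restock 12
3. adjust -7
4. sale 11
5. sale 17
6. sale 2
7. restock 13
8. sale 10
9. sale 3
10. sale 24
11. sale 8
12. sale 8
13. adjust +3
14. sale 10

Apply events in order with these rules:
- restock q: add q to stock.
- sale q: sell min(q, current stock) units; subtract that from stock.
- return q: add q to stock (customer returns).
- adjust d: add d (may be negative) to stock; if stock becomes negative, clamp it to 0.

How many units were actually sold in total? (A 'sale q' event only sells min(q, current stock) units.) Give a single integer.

Answer: 58

Derivation:
Processing events:
Start: stock = 37
  Event 1 (sale 11): sell min(11,37)=11. stock: 37 - 11 = 26. total_sold = 11
  Event 2 (restock 12): 26 + 12 = 38
  Event 3 (adjust -7): 38 + -7 = 31
  Event 4 (sale 11): sell min(11,31)=11. stock: 31 - 11 = 20. total_sold = 22
  Event 5 (sale 17): sell min(17,20)=17. stock: 20 - 17 = 3. total_sold = 39
  Event 6 (sale 2): sell min(2,3)=2. stock: 3 - 2 = 1. total_sold = 41
  Event 7 (restock 13): 1 + 13 = 14
  Event 8 (sale 10): sell min(10,14)=10. stock: 14 - 10 = 4. total_sold = 51
  Event 9 (sale 3): sell min(3,4)=3. stock: 4 - 3 = 1. total_sold = 54
  Event 10 (sale 24): sell min(24,1)=1. stock: 1 - 1 = 0. total_sold = 55
  Event 11 (sale 8): sell min(8,0)=0. stock: 0 - 0 = 0. total_sold = 55
  Event 12 (sale 8): sell min(8,0)=0. stock: 0 - 0 = 0. total_sold = 55
  Event 13 (adjust +3): 0 + 3 = 3
  Event 14 (sale 10): sell min(10,3)=3. stock: 3 - 3 = 0. total_sold = 58
Final: stock = 0, total_sold = 58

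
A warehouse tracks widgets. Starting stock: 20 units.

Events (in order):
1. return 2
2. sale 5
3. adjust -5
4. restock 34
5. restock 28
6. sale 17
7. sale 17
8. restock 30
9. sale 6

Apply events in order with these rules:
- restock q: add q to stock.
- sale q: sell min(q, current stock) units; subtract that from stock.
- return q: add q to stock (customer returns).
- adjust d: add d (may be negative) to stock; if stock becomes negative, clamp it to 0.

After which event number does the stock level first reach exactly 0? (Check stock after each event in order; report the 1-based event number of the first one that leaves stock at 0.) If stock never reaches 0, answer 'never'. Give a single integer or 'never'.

Processing events:
Start: stock = 20
  Event 1 (return 2): 20 + 2 = 22
  Event 2 (sale 5): sell min(5,22)=5. stock: 22 - 5 = 17. total_sold = 5
  Event 3 (adjust -5): 17 + -5 = 12
  Event 4 (restock 34): 12 + 34 = 46
  Event 5 (restock 28): 46 + 28 = 74
  Event 6 (sale 17): sell min(17,74)=17. stock: 74 - 17 = 57. total_sold = 22
  Event 7 (sale 17): sell min(17,57)=17. stock: 57 - 17 = 40. total_sold = 39
  Event 8 (restock 30): 40 + 30 = 70
  Event 9 (sale 6): sell min(6,70)=6. stock: 70 - 6 = 64. total_sold = 45
Final: stock = 64, total_sold = 45

Stock never reaches 0.

Answer: never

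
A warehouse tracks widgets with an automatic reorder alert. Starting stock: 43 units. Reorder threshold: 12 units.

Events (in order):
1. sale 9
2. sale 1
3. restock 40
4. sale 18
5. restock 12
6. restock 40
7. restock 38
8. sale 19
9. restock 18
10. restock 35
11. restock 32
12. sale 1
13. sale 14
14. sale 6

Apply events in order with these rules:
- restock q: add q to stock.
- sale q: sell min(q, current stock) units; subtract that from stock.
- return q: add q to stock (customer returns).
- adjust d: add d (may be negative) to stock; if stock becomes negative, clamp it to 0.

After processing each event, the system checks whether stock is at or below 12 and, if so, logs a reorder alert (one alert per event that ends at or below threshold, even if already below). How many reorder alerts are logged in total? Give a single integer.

Processing events:
Start: stock = 43
  Event 1 (sale 9): sell min(9,43)=9. stock: 43 - 9 = 34. total_sold = 9
  Event 2 (sale 1): sell min(1,34)=1. stock: 34 - 1 = 33. total_sold = 10
  Event 3 (restock 40): 33 + 40 = 73
  Event 4 (sale 18): sell min(18,73)=18. stock: 73 - 18 = 55. total_sold = 28
  Event 5 (restock 12): 55 + 12 = 67
  Event 6 (restock 40): 67 + 40 = 107
  Event 7 (restock 38): 107 + 38 = 145
  Event 8 (sale 19): sell min(19,145)=19. stock: 145 - 19 = 126. total_sold = 47
  Event 9 (restock 18): 126 + 18 = 144
  Event 10 (restock 35): 144 + 35 = 179
  Event 11 (restock 32): 179 + 32 = 211
  Event 12 (sale 1): sell min(1,211)=1. stock: 211 - 1 = 210. total_sold = 48
  Event 13 (sale 14): sell min(14,210)=14. stock: 210 - 14 = 196. total_sold = 62
  Event 14 (sale 6): sell min(6,196)=6. stock: 196 - 6 = 190. total_sold = 68
Final: stock = 190, total_sold = 68

Checking against threshold 12:
  After event 1: stock=34 > 12
  After event 2: stock=33 > 12
  After event 3: stock=73 > 12
  After event 4: stock=55 > 12
  After event 5: stock=67 > 12
  After event 6: stock=107 > 12
  After event 7: stock=145 > 12
  After event 8: stock=126 > 12
  After event 9: stock=144 > 12
  After event 10: stock=179 > 12
  After event 11: stock=211 > 12
  After event 12: stock=210 > 12
  After event 13: stock=196 > 12
  After event 14: stock=190 > 12
Alert events: []. Count = 0

Answer: 0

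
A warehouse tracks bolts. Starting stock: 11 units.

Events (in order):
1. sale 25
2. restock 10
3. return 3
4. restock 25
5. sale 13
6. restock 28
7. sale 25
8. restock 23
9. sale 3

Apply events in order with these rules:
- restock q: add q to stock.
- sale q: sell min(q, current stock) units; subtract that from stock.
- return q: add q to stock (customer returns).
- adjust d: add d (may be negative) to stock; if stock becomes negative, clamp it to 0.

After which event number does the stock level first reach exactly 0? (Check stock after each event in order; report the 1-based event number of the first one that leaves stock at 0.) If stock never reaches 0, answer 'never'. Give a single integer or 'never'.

Answer: 1

Derivation:
Processing events:
Start: stock = 11
  Event 1 (sale 25): sell min(25,11)=11. stock: 11 - 11 = 0. total_sold = 11
  Event 2 (restock 10): 0 + 10 = 10
  Event 3 (return 3): 10 + 3 = 13
  Event 4 (restock 25): 13 + 25 = 38
  Event 5 (sale 13): sell min(13,38)=13. stock: 38 - 13 = 25. total_sold = 24
  Event 6 (restock 28): 25 + 28 = 53
  Event 7 (sale 25): sell min(25,53)=25. stock: 53 - 25 = 28. total_sold = 49
  Event 8 (restock 23): 28 + 23 = 51
  Event 9 (sale 3): sell min(3,51)=3. stock: 51 - 3 = 48. total_sold = 52
Final: stock = 48, total_sold = 52

First zero at event 1.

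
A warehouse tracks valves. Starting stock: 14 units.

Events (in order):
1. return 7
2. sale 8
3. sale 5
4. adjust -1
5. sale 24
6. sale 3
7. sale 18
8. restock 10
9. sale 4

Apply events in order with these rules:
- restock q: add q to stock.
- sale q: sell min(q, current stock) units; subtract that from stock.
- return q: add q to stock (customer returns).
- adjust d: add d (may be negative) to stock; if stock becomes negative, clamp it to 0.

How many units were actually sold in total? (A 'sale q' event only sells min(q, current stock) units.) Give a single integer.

Processing events:
Start: stock = 14
  Event 1 (return 7): 14 + 7 = 21
  Event 2 (sale 8): sell min(8,21)=8. stock: 21 - 8 = 13. total_sold = 8
  Event 3 (sale 5): sell min(5,13)=5. stock: 13 - 5 = 8. total_sold = 13
  Event 4 (adjust -1): 8 + -1 = 7
  Event 5 (sale 24): sell min(24,7)=7. stock: 7 - 7 = 0. total_sold = 20
  Event 6 (sale 3): sell min(3,0)=0. stock: 0 - 0 = 0. total_sold = 20
  Event 7 (sale 18): sell min(18,0)=0. stock: 0 - 0 = 0. total_sold = 20
  Event 8 (restock 10): 0 + 10 = 10
  Event 9 (sale 4): sell min(4,10)=4. stock: 10 - 4 = 6. total_sold = 24
Final: stock = 6, total_sold = 24

Answer: 24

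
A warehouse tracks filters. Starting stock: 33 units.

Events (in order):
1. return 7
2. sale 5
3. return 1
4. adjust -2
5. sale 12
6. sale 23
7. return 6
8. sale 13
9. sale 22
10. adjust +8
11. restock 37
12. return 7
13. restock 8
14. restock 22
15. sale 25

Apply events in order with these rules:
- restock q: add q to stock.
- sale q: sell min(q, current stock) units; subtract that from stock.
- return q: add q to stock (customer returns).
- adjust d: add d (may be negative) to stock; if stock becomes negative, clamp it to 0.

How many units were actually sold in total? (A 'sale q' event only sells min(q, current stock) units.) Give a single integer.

Processing events:
Start: stock = 33
  Event 1 (return 7): 33 + 7 = 40
  Event 2 (sale 5): sell min(5,40)=5. stock: 40 - 5 = 35. total_sold = 5
  Event 3 (return 1): 35 + 1 = 36
  Event 4 (adjust -2): 36 + -2 = 34
  Event 5 (sale 12): sell min(12,34)=12. stock: 34 - 12 = 22. total_sold = 17
  Event 6 (sale 23): sell min(23,22)=22. stock: 22 - 22 = 0. total_sold = 39
  Event 7 (return 6): 0 + 6 = 6
  Event 8 (sale 13): sell min(13,6)=6. stock: 6 - 6 = 0. total_sold = 45
  Event 9 (sale 22): sell min(22,0)=0. stock: 0 - 0 = 0. total_sold = 45
  Event 10 (adjust +8): 0 + 8 = 8
  Event 11 (restock 37): 8 + 37 = 45
  Event 12 (return 7): 45 + 7 = 52
  Event 13 (restock 8): 52 + 8 = 60
  Event 14 (restock 22): 60 + 22 = 82
  Event 15 (sale 25): sell min(25,82)=25. stock: 82 - 25 = 57. total_sold = 70
Final: stock = 57, total_sold = 70

Answer: 70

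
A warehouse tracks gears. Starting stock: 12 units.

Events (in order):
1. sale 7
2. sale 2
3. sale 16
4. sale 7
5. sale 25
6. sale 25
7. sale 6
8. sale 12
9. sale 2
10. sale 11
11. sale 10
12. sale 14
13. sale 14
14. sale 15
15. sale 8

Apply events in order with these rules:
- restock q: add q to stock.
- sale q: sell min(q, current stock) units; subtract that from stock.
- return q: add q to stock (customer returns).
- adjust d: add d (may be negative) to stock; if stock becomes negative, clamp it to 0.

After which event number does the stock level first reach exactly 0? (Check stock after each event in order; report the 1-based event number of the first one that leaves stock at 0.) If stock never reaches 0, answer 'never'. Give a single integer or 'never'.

Processing events:
Start: stock = 12
  Event 1 (sale 7): sell min(7,12)=7. stock: 12 - 7 = 5. total_sold = 7
  Event 2 (sale 2): sell min(2,5)=2. stock: 5 - 2 = 3. total_sold = 9
  Event 3 (sale 16): sell min(16,3)=3. stock: 3 - 3 = 0. total_sold = 12
  Event 4 (sale 7): sell min(7,0)=0. stock: 0 - 0 = 0. total_sold = 12
  Event 5 (sale 25): sell min(25,0)=0. stock: 0 - 0 = 0. total_sold = 12
  Event 6 (sale 25): sell min(25,0)=0. stock: 0 - 0 = 0. total_sold = 12
  Event 7 (sale 6): sell min(6,0)=0. stock: 0 - 0 = 0. total_sold = 12
  Event 8 (sale 12): sell min(12,0)=0. stock: 0 - 0 = 0. total_sold = 12
  Event 9 (sale 2): sell min(2,0)=0. stock: 0 - 0 = 0. total_sold = 12
  Event 10 (sale 11): sell min(11,0)=0. stock: 0 - 0 = 0. total_sold = 12
  Event 11 (sale 10): sell min(10,0)=0. stock: 0 - 0 = 0. total_sold = 12
  Event 12 (sale 14): sell min(14,0)=0. stock: 0 - 0 = 0. total_sold = 12
  Event 13 (sale 14): sell min(14,0)=0. stock: 0 - 0 = 0. total_sold = 12
  Event 14 (sale 15): sell min(15,0)=0. stock: 0 - 0 = 0. total_sold = 12
  Event 15 (sale 8): sell min(8,0)=0. stock: 0 - 0 = 0. total_sold = 12
Final: stock = 0, total_sold = 12

First zero at event 3.

Answer: 3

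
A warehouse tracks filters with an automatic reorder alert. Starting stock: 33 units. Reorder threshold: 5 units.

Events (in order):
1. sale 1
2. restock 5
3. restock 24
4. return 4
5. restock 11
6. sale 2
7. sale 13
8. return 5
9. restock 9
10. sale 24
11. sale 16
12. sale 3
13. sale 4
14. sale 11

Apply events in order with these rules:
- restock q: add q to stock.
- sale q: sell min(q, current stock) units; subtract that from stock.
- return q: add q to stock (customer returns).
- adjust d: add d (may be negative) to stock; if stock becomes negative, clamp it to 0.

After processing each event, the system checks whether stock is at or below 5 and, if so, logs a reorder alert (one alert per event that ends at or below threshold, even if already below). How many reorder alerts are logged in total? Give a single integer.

Answer: 0

Derivation:
Processing events:
Start: stock = 33
  Event 1 (sale 1): sell min(1,33)=1. stock: 33 - 1 = 32. total_sold = 1
  Event 2 (restock 5): 32 + 5 = 37
  Event 3 (restock 24): 37 + 24 = 61
  Event 4 (return 4): 61 + 4 = 65
  Event 5 (restock 11): 65 + 11 = 76
  Event 6 (sale 2): sell min(2,76)=2. stock: 76 - 2 = 74. total_sold = 3
  Event 7 (sale 13): sell min(13,74)=13. stock: 74 - 13 = 61. total_sold = 16
  Event 8 (return 5): 61 + 5 = 66
  Event 9 (restock 9): 66 + 9 = 75
  Event 10 (sale 24): sell min(24,75)=24. stock: 75 - 24 = 51. total_sold = 40
  Event 11 (sale 16): sell min(16,51)=16. stock: 51 - 16 = 35. total_sold = 56
  Event 12 (sale 3): sell min(3,35)=3. stock: 35 - 3 = 32. total_sold = 59
  Event 13 (sale 4): sell min(4,32)=4. stock: 32 - 4 = 28. total_sold = 63
  Event 14 (sale 11): sell min(11,28)=11. stock: 28 - 11 = 17. total_sold = 74
Final: stock = 17, total_sold = 74

Checking against threshold 5:
  After event 1: stock=32 > 5
  After event 2: stock=37 > 5
  After event 3: stock=61 > 5
  After event 4: stock=65 > 5
  After event 5: stock=76 > 5
  After event 6: stock=74 > 5
  After event 7: stock=61 > 5
  After event 8: stock=66 > 5
  After event 9: stock=75 > 5
  After event 10: stock=51 > 5
  After event 11: stock=35 > 5
  After event 12: stock=32 > 5
  After event 13: stock=28 > 5
  After event 14: stock=17 > 5
Alert events: []. Count = 0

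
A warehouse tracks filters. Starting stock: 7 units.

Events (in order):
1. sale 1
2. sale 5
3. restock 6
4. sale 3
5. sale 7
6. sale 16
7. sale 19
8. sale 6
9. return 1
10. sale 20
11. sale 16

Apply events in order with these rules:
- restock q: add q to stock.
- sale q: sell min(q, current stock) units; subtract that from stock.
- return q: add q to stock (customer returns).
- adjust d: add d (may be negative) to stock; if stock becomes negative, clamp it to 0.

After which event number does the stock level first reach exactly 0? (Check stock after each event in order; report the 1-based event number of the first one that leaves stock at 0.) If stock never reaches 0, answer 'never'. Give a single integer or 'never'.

Processing events:
Start: stock = 7
  Event 1 (sale 1): sell min(1,7)=1. stock: 7 - 1 = 6. total_sold = 1
  Event 2 (sale 5): sell min(5,6)=5. stock: 6 - 5 = 1. total_sold = 6
  Event 3 (restock 6): 1 + 6 = 7
  Event 4 (sale 3): sell min(3,7)=3. stock: 7 - 3 = 4. total_sold = 9
  Event 5 (sale 7): sell min(7,4)=4. stock: 4 - 4 = 0. total_sold = 13
  Event 6 (sale 16): sell min(16,0)=0. stock: 0 - 0 = 0. total_sold = 13
  Event 7 (sale 19): sell min(19,0)=0. stock: 0 - 0 = 0. total_sold = 13
  Event 8 (sale 6): sell min(6,0)=0. stock: 0 - 0 = 0. total_sold = 13
  Event 9 (return 1): 0 + 1 = 1
  Event 10 (sale 20): sell min(20,1)=1. stock: 1 - 1 = 0. total_sold = 14
  Event 11 (sale 16): sell min(16,0)=0. stock: 0 - 0 = 0. total_sold = 14
Final: stock = 0, total_sold = 14

First zero at event 5.

Answer: 5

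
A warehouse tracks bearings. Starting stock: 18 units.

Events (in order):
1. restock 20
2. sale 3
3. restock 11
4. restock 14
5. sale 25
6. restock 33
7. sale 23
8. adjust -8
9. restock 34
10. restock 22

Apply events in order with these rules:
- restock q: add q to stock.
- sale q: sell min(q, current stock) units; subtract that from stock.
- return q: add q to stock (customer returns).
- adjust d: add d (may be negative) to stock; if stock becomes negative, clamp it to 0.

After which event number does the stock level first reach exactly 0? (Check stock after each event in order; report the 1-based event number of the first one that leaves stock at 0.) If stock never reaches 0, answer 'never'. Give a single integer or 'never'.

Answer: never

Derivation:
Processing events:
Start: stock = 18
  Event 1 (restock 20): 18 + 20 = 38
  Event 2 (sale 3): sell min(3,38)=3. stock: 38 - 3 = 35. total_sold = 3
  Event 3 (restock 11): 35 + 11 = 46
  Event 4 (restock 14): 46 + 14 = 60
  Event 5 (sale 25): sell min(25,60)=25. stock: 60 - 25 = 35. total_sold = 28
  Event 6 (restock 33): 35 + 33 = 68
  Event 7 (sale 23): sell min(23,68)=23. stock: 68 - 23 = 45. total_sold = 51
  Event 8 (adjust -8): 45 + -8 = 37
  Event 9 (restock 34): 37 + 34 = 71
  Event 10 (restock 22): 71 + 22 = 93
Final: stock = 93, total_sold = 51

Stock never reaches 0.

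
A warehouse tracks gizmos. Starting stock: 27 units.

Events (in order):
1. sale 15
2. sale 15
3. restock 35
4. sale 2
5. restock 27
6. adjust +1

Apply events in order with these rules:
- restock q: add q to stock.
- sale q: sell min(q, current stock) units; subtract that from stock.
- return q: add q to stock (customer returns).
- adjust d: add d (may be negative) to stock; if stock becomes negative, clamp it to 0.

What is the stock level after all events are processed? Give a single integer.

Processing events:
Start: stock = 27
  Event 1 (sale 15): sell min(15,27)=15. stock: 27 - 15 = 12. total_sold = 15
  Event 2 (sale 15): sell min(15,12)=12. stock: 12 - 12 = 0. total_sold = 27
  Event 3 (restock 35): 0 + 35 = 35
  Event 4 (sale 2): sell min(2,35)=2. stock: 35 - 2 = 33. total_sold = 29
  Event 5 (restock 27): 33 + 27 = 60
  Event 6 (adjust +1): 60 + 1 = 61
Final: stock = 61, total_sold = 29

Answer: 61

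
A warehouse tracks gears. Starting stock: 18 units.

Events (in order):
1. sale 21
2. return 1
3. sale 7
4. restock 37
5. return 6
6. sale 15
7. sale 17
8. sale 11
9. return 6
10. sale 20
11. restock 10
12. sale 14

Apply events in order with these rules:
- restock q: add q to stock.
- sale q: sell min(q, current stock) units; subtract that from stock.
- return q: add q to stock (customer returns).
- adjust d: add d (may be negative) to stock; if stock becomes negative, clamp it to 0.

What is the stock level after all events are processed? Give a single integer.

Answer: 0

Derivation:
Processing events:
Start: stock = 18
  Event 1 (sale 21): sell min(21,18)=18. stock: 18 - 18 = 0. total_sold = 18
  Event 2 (return 1): 0 + 1 = 1
  Event 3 (sale 7): sell min(7,1)=1. stock: 1 - 1 = 0. total_sold = 19
  Event 4 (restock 37): 0 + 37 = 37
  Event 5 (return 6): 37 + 6 = 43
  Event 6 (sale 15): sell min(15,43)=15. stock: 43 - 15 = 28. total_sold = 34
  Event 7 (sale 17): sell min(17,28)=17. stock: 28 - 17 = 11. total_sold = 51
  Event 8 (sale 11): sell min(11,11)=11. stock: 11 - 11 = 0. total_sold = 62
  Event 9 (return 6): 0 + 6 = 6
  Event 10 (sale 20): sell min(20,6)=6. stock: 6 - 6 = 0. total_sold = 68
  Event 11 (restock 10): 0 + 10 = 10
  Event 12 (sale 14): sell min(14,10)=10. stock: 10 - 10 = 0. total_sold = 78
Final: stock = 0, total_sold = 78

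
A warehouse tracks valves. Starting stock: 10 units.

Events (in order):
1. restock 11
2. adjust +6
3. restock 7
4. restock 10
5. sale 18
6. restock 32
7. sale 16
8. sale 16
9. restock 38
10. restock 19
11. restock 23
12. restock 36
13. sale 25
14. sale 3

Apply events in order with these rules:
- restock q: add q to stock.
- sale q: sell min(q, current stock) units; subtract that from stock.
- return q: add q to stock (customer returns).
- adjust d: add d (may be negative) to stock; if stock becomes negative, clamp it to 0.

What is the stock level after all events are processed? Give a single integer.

Answer: 114

Derivation:
Processing events:
Start: stock = 10
  Event 1 (restock 11): 10 + 11 = 21
  Event 2 (adjust +6): 21 + 6 = 27
  Event 3 (restock 7): 27 + 7 = 34
  Event 4 (restock 10): 34 + 10 = 44
  Event 5 (sale 18): sell min(18,44)=18. stock: 44 - 18 = 26. total_sold = 18
  Event 6 (restock 32): 26 + 32 = 58
  Event 7 (sale 16): sell min(16,58)=16. stock: 58 - 16 = 42. total_sold = 34
  Event 8 (sale 16): sell min(16,42)=16. stock: 42 - 16 = 26. total_sold = 50
  Event 9 (restock 38): 26 + 38 = 64
  Event 10 (restock 19): 64 + 19 = 83
  Event 11 (restock 23): 83 + 23 = 106
  Event 12 (restock 36): 106 + 36 = 142
  Event 13 (sale 25): sell min(25,142)=25. stock: 142 - 25 = 117. total_sold = 75
  Event 14 (sale 3): sell min(3,117)=3. stock: 117 - 3 = 114. total_sold = 78
Final: stock = 114, total_sold = 78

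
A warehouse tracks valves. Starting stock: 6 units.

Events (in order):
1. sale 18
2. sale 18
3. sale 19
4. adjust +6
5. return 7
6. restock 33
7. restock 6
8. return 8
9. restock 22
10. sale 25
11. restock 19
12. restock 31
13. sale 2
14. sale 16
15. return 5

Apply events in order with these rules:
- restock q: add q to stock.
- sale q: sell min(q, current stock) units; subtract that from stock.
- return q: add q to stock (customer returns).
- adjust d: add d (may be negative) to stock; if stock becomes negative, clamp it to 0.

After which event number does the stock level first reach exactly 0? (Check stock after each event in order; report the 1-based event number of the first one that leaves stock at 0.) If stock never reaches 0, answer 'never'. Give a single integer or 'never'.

Processing events:
Start: stock = 6
  Event 1 (sale 18): sell min(18,6)=6. stock: 6 - 6 = 0. total_sold = 6
  Event 2 (sale 18): sell min(18,0)=0. stock: 0 - 0 = 0. total_sold = 6
  Event 3 (sale 19): sell min(19,0)=0. stock: 0 - 0 = 0. total_sold = 6
  Event 4 (adjust +6): 0 + 6 = 6
  Event 5 (return 7): 6 + 7 = 13
  Event 6 (restock 33): 13 + 33 = 46
  Event 7 (restock 6): 46 + 6 = 52
  Event 8 (return 8): 52 + 8 = 60
  Event 9 (restock 22): 60 + 22 = 82
  Event 10 (sale 25): sell min(25,82)=25. stock: 82 - 25 = 57. total_sold = 31
  Event 11 (restock 19): 57 + 19 = 76
  Event 12 (restock 31): 76 + 31 = 107
  Event 13 (sale 2): sell min(2,107)=2. stock: 107 - 2 = 105. total_sold = 33
  Event 14 (sale 16): sell min(16,105)=16. stock: 105 - 16 = 89. total_sold = 49
  Event 15 (return 5): 89 + 5 = 94
Final: stock = 94, total_sold = 49

First zero at event 1.

Answer: 1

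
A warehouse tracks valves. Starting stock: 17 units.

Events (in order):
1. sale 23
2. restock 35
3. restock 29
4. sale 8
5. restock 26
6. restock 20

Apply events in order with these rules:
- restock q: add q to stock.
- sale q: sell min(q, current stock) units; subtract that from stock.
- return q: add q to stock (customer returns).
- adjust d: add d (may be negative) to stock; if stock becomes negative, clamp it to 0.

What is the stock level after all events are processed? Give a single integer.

Processing events:
Start: stock = 17
  Event 1 (sale 23): sell min(23,17)=17. stock: 17 - 17 = 0. total_sold = 17
  Event 2 (restock 35): 0 + 35 = 35
  Event 3 (restock 29): 35 + 29 = 64
  Event 4 (sale 8): sell min(8,64)=8. stock: 64 - 8 = 56. total_sold = 25
  Event 5 (restock 26): 56 + 26 = 82
  Event 6 (restock 20): 82 + 20 = 102
Final: stock = 102, total_sold = 25

Answer: 102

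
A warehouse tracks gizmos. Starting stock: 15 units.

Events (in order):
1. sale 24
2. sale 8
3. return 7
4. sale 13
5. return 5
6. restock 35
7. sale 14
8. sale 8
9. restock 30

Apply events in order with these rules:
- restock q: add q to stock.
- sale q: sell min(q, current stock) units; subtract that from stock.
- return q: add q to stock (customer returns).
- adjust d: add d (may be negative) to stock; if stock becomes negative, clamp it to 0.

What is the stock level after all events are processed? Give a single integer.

Answer: 48

Derivation:
Processing events:
Start: stock = 15
  Event 1 (sale 24): sell min(24,15)=15. stock: 15 - 15 = 0. total_sold = 15
  Event 2 (sale 8): sell min(8,0)=0. stock: 0 - 0 = 0. total_sold = 15
  Event 3 (return 7): 0 + 7 = 7
  Event 4 (sale 13): sell min(13,7)=7. stock: 7 - 7 = 0. total_sold = 22
  Event 5 (return 5): 0 + 5 = 5
  Event 6 (restock 35): 5 + 35 = 40
  Event 7 (sale 14): sell min(14,40)=14. stock: 40 - 14 = 26. total_sold = 36
  Event 8 (sale 8): sell min(8,26)=8. stock: 26 - 8 = 18. total_sold = 44
  Event 9 (restock 30): 18 + 30 = 48
Final: stock = 48, total_sold = 44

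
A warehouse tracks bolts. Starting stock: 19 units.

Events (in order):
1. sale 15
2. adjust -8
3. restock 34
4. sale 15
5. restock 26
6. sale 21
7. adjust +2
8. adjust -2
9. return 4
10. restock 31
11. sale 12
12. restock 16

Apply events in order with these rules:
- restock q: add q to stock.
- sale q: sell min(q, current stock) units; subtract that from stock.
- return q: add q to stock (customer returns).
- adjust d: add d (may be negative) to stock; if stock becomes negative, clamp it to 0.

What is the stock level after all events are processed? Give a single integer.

Answer: 63

Derivation:
Processing events:
Start: stock = 19
  Event 1 (sale 15): sell min(15,19)=15. stock: 19 - 15 = 4. total_sold = 15
  Event 2 (adjust -8): 4 + -8 = 0 (clamped to 0)
  Event 3 (restock 34): 0 + 34 = 34
  Event 4 (sale 15): sell min(15,34)=15. stock: 34 - 15 = 19. total_sold = 30
  Event 5 (restock 26): 19 + 26 = 45
  Event 6 (sale 21): sell min(21,45)=21. stock: 45 - 21 = 24. total_sold = 51
  Event 7 (adjust +2): 24 + 2 = 26
  Event 8 (adjust -2): 26 + -2 = 24
  Event 9 (return 4): 24 + 4 = 28
  Event 10 (restock 31): 28 + 31 = 59
  Event 11 (sale 12): sell min(12,59)=12. stock: 59 - 12 = 47. total_sold = 63
  Event 12 (restock 16): 47 + 16 = 63
Final: stock = 63, total_sold = 63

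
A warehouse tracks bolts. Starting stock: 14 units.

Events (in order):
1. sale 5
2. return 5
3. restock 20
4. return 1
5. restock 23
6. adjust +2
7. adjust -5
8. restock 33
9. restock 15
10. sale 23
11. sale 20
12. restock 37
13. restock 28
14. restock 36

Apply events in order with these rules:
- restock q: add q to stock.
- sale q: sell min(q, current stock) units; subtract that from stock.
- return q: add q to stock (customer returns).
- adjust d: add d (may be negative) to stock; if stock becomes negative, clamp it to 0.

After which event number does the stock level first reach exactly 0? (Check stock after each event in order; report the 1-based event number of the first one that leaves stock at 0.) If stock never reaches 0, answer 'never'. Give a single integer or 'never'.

Answer: never

Derivation:
Processing events:
Start: stock = 14
  Event 1 (sale 5): sell min(5,14)=5. stock: 14 - 5 = 9. total_sold = 5
  Event 2 (return 5): 9 + 5 = 14
  Event 3 (restock 20): 14 + 20 = 34
  Event 4 (return 1): 34 + 1 = 35
  Event 5 (restock 23): 35 + 23 = 58
  Event 6 (adjust +2): 58 + 2 = 60
  Event 7 (adjust -5): 60 + -5 = 55
  Event 8 (restock 33): 55 + 33 = 88
  Event 9 (restock 15): 88 + 15 = 103
  Event 10 (sale 23): sell min(23,103)=23. stock: 103 - 23 = 80. total_sold = 28
  Event 11 (sale 20): sell min(20,80)=20. stock: 80 - 20 = 60. total_sold = 48
  Event 12 (restock 37): 60 + 37 = 97
  Event 13 (restock 28): 97 + 28 = 125
  Event 14 (restock 36): 125 + 36 = 161
Final: stock = 161, total_sold = 48

Stock never reaches 0.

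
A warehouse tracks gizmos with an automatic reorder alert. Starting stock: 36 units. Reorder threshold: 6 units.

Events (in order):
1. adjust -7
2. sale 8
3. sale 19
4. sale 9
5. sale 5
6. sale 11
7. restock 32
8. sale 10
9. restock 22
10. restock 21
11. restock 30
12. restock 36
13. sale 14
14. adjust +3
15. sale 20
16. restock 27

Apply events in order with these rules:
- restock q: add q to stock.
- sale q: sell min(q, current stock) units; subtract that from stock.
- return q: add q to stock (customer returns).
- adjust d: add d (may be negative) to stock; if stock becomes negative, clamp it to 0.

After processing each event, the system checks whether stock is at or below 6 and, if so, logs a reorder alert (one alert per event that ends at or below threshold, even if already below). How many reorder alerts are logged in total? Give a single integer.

Processing events:
Start: stock = 36
  Event 1 (adjust -7): 36 + -7 = 29
  Event 2 (sale 8): sell min(8,29)=8. stock: 29 - 8 = 21. total_sold = 8
  Event 3 (sale 19): sell min(19,21)=19. stock: 21 - 19 = 2. total_sold = 27
  Event 4 (sale 9): sell min(9,2)=2. stock: 2 - 2 = 0. total_sold = 29
  Event 5 (sale 5): sell min(5,0)=0. stock: 0 - 0 = 0. total_sold = 29
  Event 6 (sale 11): sell min(11,0)=0. stock: 0 - 0 = 0. total_sold = 29
  Event 7 (restock 32): 0 + 32 = 32
  Event 8 (sale 10): sell min(10,32)=10. stock: 32 - 10 = 22. total_sold = 39
  Event 9 (restock 22): 22 + 22 = 44
  Event 10 (restock 21): 44 + 21 = 65
  Event 11 (restock 30): 65 + 30 = 95
  Event 12 (restock 36): 95 + 36 = 131
  Event 13 (sale 14): sell min(14,131)=14. stock: 131 - 14 = 117. total_sold = 53
  Event 14 (adjust +3): 117 + 3 = 120
  Event 15 (sale 20): sell min(20,120)=20. stock: 120 - 20 = 100. total_sold = 73
  Event 16 (restock 27): 100 + 27 = 127
Final: stock = 127, total_sold = 73

Checking against threshold 6:
  After event 1: stock=29 > 6
  After event 2: stock=21 > 6
  After event 3: stock=2 <= 6 -> ALERT
  After event 4: stock=0 <= 6 -> ALERT
  After event 5: stock=0 <= 6 -> ALERT
  After event 6: stock=0 <= 6 -> ALERT
  After event 7: stock=32 > 6
  After event 8: stock=22 > 6
  After event 9: stock=44 > 6
  After event 10: stock=65 > 6
  After event 11: stock=95 > 6
  After event 12: stock=131 > 6
  After event 13: stock=117 > 6
  After event 14: stock=120 > 6
  After event 15: stock=100 > 6
  After event 16: stock=127 > 6
Alert events: [3, 4, 5, 6]. Count = 4

Answer: 4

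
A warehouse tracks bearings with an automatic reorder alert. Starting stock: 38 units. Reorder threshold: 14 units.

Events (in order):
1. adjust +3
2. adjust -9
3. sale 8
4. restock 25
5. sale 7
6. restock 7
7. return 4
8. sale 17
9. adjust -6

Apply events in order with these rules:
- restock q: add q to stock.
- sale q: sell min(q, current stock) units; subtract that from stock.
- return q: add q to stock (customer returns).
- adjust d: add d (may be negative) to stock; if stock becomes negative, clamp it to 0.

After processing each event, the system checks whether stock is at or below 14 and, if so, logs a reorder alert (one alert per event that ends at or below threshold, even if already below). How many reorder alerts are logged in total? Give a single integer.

Answer: 0

Derivation:
Processing events:
Start: stock = 38
  Event 1 (adjust +3): 38 + 3 = 41
  Event 2 (adjust -9): 41 + -9 = 32
  Event 3 (sale 8): sell min(8,32)=8. stock: 32 - 8 = 24. total_sold = 8
  Event 4 (restock 25): 24 + 25 = 49
  Event 5 (sale 7): sell min(7,49)=7. stock: 49 - 7 = 42. total_sold = 15
  Event 6 (restock 7): 42 + 7 = 49
  Event 7 (return 4): 49 + 4 = 53
  Event 8 (sale 17): sell min(17,53)=17. stock: 53 - 17 = 36. total_sold = 32
  Event 9 (adjust -6): 36 + -6 = 30
Final: stock = 30, total_sold = 32

Checking against threshold 14:
  After event 1: stock=41 > 14
  After event 2: stock=32 > 14
  After event 3: stock=24 > 14
  After event 4: stock=49 > 14
  After event 5: stock=42 > 14
  After event 6: stock=49 > 14
  After event 7: stock=53 > 14
  After event 8: stock=36 > 14
  After event 9: stock=30 > 14
Alert events: []. Count = 0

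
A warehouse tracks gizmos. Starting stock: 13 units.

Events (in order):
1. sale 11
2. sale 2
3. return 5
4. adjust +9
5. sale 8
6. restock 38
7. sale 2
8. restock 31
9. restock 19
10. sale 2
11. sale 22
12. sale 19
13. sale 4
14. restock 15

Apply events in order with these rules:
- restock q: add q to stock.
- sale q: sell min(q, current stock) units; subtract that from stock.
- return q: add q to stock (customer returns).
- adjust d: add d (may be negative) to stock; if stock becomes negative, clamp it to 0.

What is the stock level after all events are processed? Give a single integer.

Answer: 60

Derivation:
Processing events:
Start: stock = 13
  Event 1 (sale 11): sell min(11,13)=11. stock: 13 - 11 = 2. total_sold = 11
  Event 2 (sale 2): sell min(2,2)=2. stock: 2 - 2 = 0. total_sold = 13
  Event 3 (return 5): 0 + 5 = 5
  Event 4 (adjust +9): 5 + 9 = 14
  Event 5 (sale 8): sell min(8,14)=8. stock: 14 - 8 = 6. total_sold = 21
  Event 6 (restock 38): 6 + 38 = 44
  Event 7 (sale 2): sell min(2,44)=2. stock: 44 - 2 = 42. total_sold = 23
  Event 8 (restock 31): 42 + 31 = 73
  Event 9 (restock 19): 73 + 19 = 92
  Event 10 (sale 2): sell min(2,92)=2. stock: 92 - 2 = 90. total_sold = 25
  Event 11 (sale 22): sell min(22,90)=22. stock: 90 - 22 = 68. total_sold = 47
  Event 12 (sale 19): sell min(19,68)=19. stock: 68 - 19 = 49. total_sold = 66
  Event 13 (sale 4): sell min(4,49)=4. stock: 49 - 4 = 45. total_sold = 70
  Event 14 (restock 15): 45 + 15 = 60
Final: stock = 60, total_sold = 70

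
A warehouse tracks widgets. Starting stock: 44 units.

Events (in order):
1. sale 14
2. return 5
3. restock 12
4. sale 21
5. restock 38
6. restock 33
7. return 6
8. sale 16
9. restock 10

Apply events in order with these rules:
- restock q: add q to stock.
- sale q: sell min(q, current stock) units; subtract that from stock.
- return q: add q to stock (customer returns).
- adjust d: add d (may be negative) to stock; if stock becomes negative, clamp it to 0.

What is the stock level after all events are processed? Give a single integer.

Answer: 97

Derivation:
Processing events:
Start: stock = 44
  Event 1 (sale 14): sell min(14,44)=14. stock: 44 - 14 = 30. total_sold = 14
  Event 2 (return 5): 30 + 5 = 35
  Event 3 (restock 12): 35 + 12 = 47
  Event 4 (sale 21): sell min(21,47)=21. stock: 47 - 21 = 26. total_sold = 35
  Event 5 (restock 38): 26 + 38 = 64
  Event 6 (restock 33): 64 + 33 = 97
  Event 7 (return 6): 97 + 6 = 103
  Event 8 (sale 16): sell min(16,103)=16. stock: 103 - 16 = 87. total_sold = 51
  Event 9 (restock 10): 87 + 10 = 97
Final: stock = 97, total_sold = 51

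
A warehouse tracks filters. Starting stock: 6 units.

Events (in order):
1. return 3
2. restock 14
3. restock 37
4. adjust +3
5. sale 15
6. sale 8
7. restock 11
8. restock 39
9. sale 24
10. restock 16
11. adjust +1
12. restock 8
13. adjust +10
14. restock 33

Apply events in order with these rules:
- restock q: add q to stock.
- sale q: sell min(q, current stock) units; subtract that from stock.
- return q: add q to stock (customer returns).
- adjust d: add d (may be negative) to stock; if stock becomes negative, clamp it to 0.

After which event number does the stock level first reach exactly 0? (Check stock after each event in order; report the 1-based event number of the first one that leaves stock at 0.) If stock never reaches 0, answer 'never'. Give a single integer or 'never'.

Answer: never

Derivation:
Processing events:
Start: stock = 6
  Event 1 (return 3): 6 + 3 = 9
  Event 2 (restock 14): 9 + 14 = 23
  Event 3 (restock 37): 23 + 37 = 60
  Event 4 (adjust +3): 60 + 3 = 63
  Event 5 (sale 15): sell min(15,63)=15. stock: 63 - 15 = 48. total_sold = 15
  Event 6 (sale 8): sell min(8,48)=8. stock: 48 - 8 = 40. total_sold = 23
  Event 7 (restock 11): 40 + 11 = 51
  Event 8 (restock 39): 51 + 39 = 90
  Event 9 (sale 24): sell min(24,90)=24. stock: 90 - 24 = 66. total_sold = 47
  Event 10 (restock 16): 66 + 16 = 82
  Event 11 (adjust +1): 82 + 1 = 83
  Event 12 (restock 8): 83 + 8 = 91
  Event 13 (adjust +10): 91 + 10 = 101
  Event 14 (restock 33): 101 + 33 = 134
Final: stock = 134, total_sold = 47

Stock never reaches 0.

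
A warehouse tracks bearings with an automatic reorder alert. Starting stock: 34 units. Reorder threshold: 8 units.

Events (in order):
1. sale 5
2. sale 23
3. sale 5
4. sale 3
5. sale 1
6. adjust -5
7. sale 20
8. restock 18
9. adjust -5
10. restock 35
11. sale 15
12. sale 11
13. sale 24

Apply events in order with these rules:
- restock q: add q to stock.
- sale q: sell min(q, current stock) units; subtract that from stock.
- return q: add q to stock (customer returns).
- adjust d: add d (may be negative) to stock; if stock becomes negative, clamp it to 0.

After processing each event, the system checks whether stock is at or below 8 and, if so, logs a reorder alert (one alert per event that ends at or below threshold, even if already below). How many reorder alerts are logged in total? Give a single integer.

Answer: 7

Derivation:
Processing events:
Start: stock = 34
  Event 1 (sale 5): sell min(5,34)=5. stock: 34 - 5 = 29. total_sold = 5
  Event 2 (sale 23): sell min(23,29)=23. stock: 29 - 23 = 6. total_sold = 28
  Event 3 (sale 5): sell min(5,6)=5. stock: 6 - 5 = 1. total_sold = 33
  Event 4 (sale 3): sell min(3,1)=1. stock: 1 - 1 = 0. total_sold = 34
  Event 5 (sale 1): sell min(1,0)=0. stock: 0 - 0 = 0. total_sold = 34
  Event 6 (adjust -5): 0 + -5 = 0 (clamped to 0)
  Event 7 (sale 20): sell min(20,0)=0. stock: 0 - 0 = 0. total_sold = 34
  Event 8 (restock 18): 0 + 18 = 18
  Event 9 (adjust -5): 18 + -5 = 13
  Event 10 (restock 35): 13 + 35 = 48
  Event 11 (sale 15): sell min(15,48)=15. stock: 48 - 15 = 33. total_sold = 49
  Event 12 (sale 11): sell min(11,33)=11. stock: 33 - 11 = 22. total_sold = 60
  Event 13 (sale 24): sell min(24,22)=22. stock: 22 - 22 = 0. total_sold = 82
Final: stock = 0, total_sold = 82

Checking against threshold 8:
  After event 1: stock=29 > 8
  After event 2: stock=6 <= 8 -> ALERT
  After event 3: stock=1 <= 8 -> ALERT
  After event 4: stock=0 <= 8 -> ALERT
  After event 5: stock=0 <= 8 -> ALERT
  After event 6: stock=0 <= 8 -> ALERT
  After event 7: stock=0 <= 8 -> ALERT
  After event 8: stock=18 > 8
  After event 9: stock=13 > 8
  After event 10: stock=48 > 8
  After event 11: stock=33 > 8
  After event 12: stock=22 > 8
  After event 13: stock=0 <= 8 -> ALERT
Alert events: [2, 3, 4, 5, 6, 7, 13]. Count = 7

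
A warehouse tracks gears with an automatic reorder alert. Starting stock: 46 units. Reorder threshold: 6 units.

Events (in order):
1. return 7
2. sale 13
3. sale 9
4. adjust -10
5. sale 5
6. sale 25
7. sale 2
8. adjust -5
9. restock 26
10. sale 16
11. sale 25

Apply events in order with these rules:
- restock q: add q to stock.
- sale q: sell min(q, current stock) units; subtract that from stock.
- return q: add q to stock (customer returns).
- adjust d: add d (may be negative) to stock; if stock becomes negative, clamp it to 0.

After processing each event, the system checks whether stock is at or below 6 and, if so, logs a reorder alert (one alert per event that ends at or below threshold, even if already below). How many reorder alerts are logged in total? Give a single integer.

Processing events:
Start: stock = 46
  Event 1 (return 7): 46 + 7 = 53
  Event 2 (sale 13): sell min(13,53)=13. stock: 53 - 13 = 40. total_sold = 13
  Event 3 (sale 9): sell min(9,40)=9. stock: 40 - 9 = 31. total_sold = 22
  Event 4 (adjust -10): 31 + -10 = 21
  Event 5 (sale 5): sell min(5,21)=5. stock: 21 - 5 = 16. total_sold = 27
  Event 6 (sale 25): sell min(25,16)=16. stock: 16 - 16 = 0. total_sold = 43
  Event 7 (sale 2): sell min(2,0)=0. stock: 0 - 0 = 0. total_sold = 43
  Event 8 (adjust -5): 0 + -5 = 0 (clamped to 0)
  Event 9 (restock 26): 0 + 26 = 26
  Event 10 (sale 16): sell min(16,26)=16. stock: 26 - 16 = 10. total_sold = 59
  Event 11 (sale 25): sell min(25,10)=10. stock: 10 - 10 = 0. total_sold = 69
Final: stock = 0, total_sold = 69

Checking against threshold 6:
  After event 1: stock=53 > 6
  After event 2: stock=40 > 6
  After event 3: stock=31 > 6
  After event 4: stock=21 > 6
  After event 5: stock=16 > 6
  After event 6: stock=0 <= 6 -> ALERT
  After event 7: stock=0 <= 6 -> ALERT
  After event 8: stock=0 <= 6 -> ALERT
  After event 9: stock=26 > 6
  After event 10: stock=10 > 6
  After event 11: stock=0 <= 6 -> ALERT
Alert events: [6, 7, 8, 11]. Count = 4

Answer: 4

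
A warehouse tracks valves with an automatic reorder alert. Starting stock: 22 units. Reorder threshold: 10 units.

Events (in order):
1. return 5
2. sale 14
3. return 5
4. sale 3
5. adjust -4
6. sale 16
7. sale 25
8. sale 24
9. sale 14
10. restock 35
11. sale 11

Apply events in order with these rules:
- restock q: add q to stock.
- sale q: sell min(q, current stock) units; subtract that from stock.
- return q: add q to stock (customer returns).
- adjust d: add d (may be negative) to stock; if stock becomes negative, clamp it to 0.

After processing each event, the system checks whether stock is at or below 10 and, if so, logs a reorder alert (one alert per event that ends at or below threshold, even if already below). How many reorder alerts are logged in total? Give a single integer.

Processing events:
Start: stock = 22
  Event 1 (return 5): 22 + 5 = 27
  Event 2 (sale 14): sell min(14,27)=14. stock: 27 - 14 = 13. total_sold = 14
  Event 3 (return 5): 13 + 5 = 18
  Event 4 (sale 3): sell min(3,18)=3. stock: 18 - 3 = 15. total_sold = 17
  Event 5 (adjust -4): 15 + -4 = 11
  Event 6 (sale 16): sell min(16,11)=11. stock: 11 - 11 = 0. total_sold = 28
  Event 7 (sale 25): sell min(25,0)=0. stock: 0 - 0 = 0. total_sold = 28
  Event 8 (sale 24): sell min(24,0)=0. stock: 0 - 0 = 0. total_sold = 28
  Event 9 (sale 14): sell min(14,0)=0. stock: 0 - 0 = 0. total_sold = 28
  Event 10 (restock 35): 0 + 35 = 35
  Event 11 (sale 11): sell min(11,35)=11. stock: 35 - 11 = 24. total_sold = 39
Final: stock = 24, total_sold = 39

Checking against threshold 10:
  After event 1: stock=27 > 10
  After event 2: stock=13 > 10
  After event 3: stock=18 > 10
  After event 4: stock=15 > 10
  After event 5: stock=11 > 10
  After event 6: stock=0 <= 10 -> ALERT
  After event 7: stock=0 <= 10 -> ALERT
  After event 8: stock=0 <= 10 -> ALERT
  After event 9: stock=0 <= 10 -> ALERT
  After event 10: stock=35 > 10
  After event 11: stock=24 > 10
Alert events: [6, 7, 8, 9]. Count = 4

Answer: 4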